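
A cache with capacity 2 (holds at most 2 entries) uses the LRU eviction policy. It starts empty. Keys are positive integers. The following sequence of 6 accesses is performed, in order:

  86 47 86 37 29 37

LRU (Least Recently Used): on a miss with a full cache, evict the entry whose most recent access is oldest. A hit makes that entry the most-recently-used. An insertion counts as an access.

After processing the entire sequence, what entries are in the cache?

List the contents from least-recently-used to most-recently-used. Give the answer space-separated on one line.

LRU simulation (capacity=2):
  1. access 86: MISS. Cache (LRU->MRU): [86]
  2. access 47: MISS. Cache (LRU->MRU): [86 47]
  3. access 86: HIT. Cache (LRU->MRU): [47 86]
  4. access 37: MISS, evict 47. Cache (LRU->MRU): [86 37]
  5. access 29: MISS, evict 86. Cache (LRU->MRU): [37 29]
  6. access 37: HIT. Cache (LRU->MRU): [29 37]
Total: 2 hits, 4 misses, 2 evictions

Answer: 29 37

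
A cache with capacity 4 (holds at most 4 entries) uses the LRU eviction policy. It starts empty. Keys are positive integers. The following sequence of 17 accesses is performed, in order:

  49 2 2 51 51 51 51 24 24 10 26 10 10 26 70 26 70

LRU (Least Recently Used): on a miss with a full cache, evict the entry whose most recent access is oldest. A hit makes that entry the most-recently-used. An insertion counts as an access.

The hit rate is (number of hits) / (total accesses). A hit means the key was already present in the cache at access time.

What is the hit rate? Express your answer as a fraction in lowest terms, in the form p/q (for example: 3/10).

LRU simulation (capacity=4):
  1. access 49: MISS. Cache (LRU->MRU): [49]
  2. access 2: MISS. Cache (LRU->MRU): [49 2]
  3. access 2: HIT. Cache (LRU->MRU): [49 2]
  4. access 51: MISS. Cache (LRU->MRU): [49 2 51]
  5. access 51: HIT. Cache (LRU->MRU): [49 2 51]
  6. access 51: HIT. Cache (LRU->MRU): [49 2 51]
  7. access 51: HIT. Cache (LRU->MRU): [49 2 51]
  8. access 24: MISS. Cache (LRU->MRU): [49 2 51 24]
  9. access 24: HIT. Cache (LRU->MRU): [49 2 51 24]
  10. access 10: MISS, evict 49. Cache (LRU->MRU): [2 51 24 10]
  11. access 26: MISS, evict 2. Cache (LRU->MRU): [51 24 10 26]
  12. access 10: HIT. Cache (LRU->MRU): [51 24 26 10]
  13. access 10: HIT. Cache (LRU->MRU): [51 24 26 10]
  14. access 26: HIT. Cache (LRU->MRU): [51 24 10 26]
  15. access 70: MISS, evict 51. Cache (LRU->MRU): [24 10 26 70]
  16. access 26: HIT. Cache (LRU->MRU): [24 10 70 26]
  17. access 70: HIT. Cache (LRU->MRU): [24 10 26 70]
Total: 10 hits, 7 misses, 3 evictions

Hit rate = 10/17

Answer: 10/17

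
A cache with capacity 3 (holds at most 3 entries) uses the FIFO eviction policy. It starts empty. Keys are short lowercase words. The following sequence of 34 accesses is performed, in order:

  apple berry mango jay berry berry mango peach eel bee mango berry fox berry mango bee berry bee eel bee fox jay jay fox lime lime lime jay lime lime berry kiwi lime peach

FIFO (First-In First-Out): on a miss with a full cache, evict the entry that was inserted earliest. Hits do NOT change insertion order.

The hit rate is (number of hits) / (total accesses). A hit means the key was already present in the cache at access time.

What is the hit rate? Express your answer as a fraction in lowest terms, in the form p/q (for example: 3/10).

Answer: 8/17

Derivation:
FIFO simulation (capacity=3):
  1. access apple: MISS. Cache (old->new): [apple]
  2. access berry: MISS. Cache (old->new): [apple berry]
  3. access mango: MISS. Cache (old->new): [apple berry mango]
  4. access jay: MISS, evict apple. Cache (old->new): [berry mango jay]
  5. access berry: HIT. Cache (old->new): [berry mango jay]
  6. access berry: HIT. Cache (old->new): [berry mango jay]
  7. access mango: HIT. Cache (old->new): [berry mango jay]
  8. access peach: MISS, evict berry. Cache (old->new): [mango jay peach]
  9. access eel: MISS, evict mango. Cache (old->new): [jay peach eel]
  10. access bee: MISS, evict jay. Cache (old->new): [peach eel bee]
  11. access mango: MISS, evict peach. Cache (old->new): [eel bee mango]
  12. access berry: MISS, evict eel. Cache (old->new): [bee mango berry]
  13. access fox: MISS, evict bee. Cache (old->new): [mango berry fox]
  14. access berry: HIT. Cache (old->new): [mango berry fox]
  15. access mango: HIT. Cache (old->new): [mango berry fox]
  16. access bee: MISS, evict mango. Cache (old->new): [berry fox bee]
  17. access berry: HIT. Cache (old->new): [berry fox bee]
  18. access bee: HIT. Cache (old->new): [berry fox bee]
  19. access eel: MISS, evict berry. Cache (old->new): [fox bee eel]
  20. access bee: HIT. Cache (old->new): [fox bee eel]
  21. access fox: HIT. Cache (old->new): [fox bee eel]
  22. access jay: MISS, evict fox. Cache (old->new): [bee eel jay]
  23. access jay: HIT. Cache (old->new): [bee eel jay]
  24. access fox: MISS, evict bee. Cache (old->new): [eel jay fox]
  25. access lime: MISS, evict eel. Cache (old->new): [jay fox lime]
  26. access lime: HIT. Cache (old->new): [jay fox lime]
  27. access lime: HIT. Cache (old->new): [jay fox lime]
  28. access jay: HIT. Cache (old->new): [jay fox lime]
  29. access lime: HIT. Cache (old->new): [jay fox lime]
  30. access lime: HIT. Cache (old->new): [jay fox lime]
  31. access berry: MISS, evict jay. Cache (old->new): [fox lime berry]
  32. access kiwi: MISS, evict fox. Cache (old->new): [lime berry kiwi]
  33. access lime: HIT. Cache (old->new): [lime berry kiwi]
  34. access peach: MISS, evict lime. Cache (old->new): [berry kiwi peach]
Total: 16 hits, 18 misses, 15 evictions

Hit rate = 16/34 = 8/17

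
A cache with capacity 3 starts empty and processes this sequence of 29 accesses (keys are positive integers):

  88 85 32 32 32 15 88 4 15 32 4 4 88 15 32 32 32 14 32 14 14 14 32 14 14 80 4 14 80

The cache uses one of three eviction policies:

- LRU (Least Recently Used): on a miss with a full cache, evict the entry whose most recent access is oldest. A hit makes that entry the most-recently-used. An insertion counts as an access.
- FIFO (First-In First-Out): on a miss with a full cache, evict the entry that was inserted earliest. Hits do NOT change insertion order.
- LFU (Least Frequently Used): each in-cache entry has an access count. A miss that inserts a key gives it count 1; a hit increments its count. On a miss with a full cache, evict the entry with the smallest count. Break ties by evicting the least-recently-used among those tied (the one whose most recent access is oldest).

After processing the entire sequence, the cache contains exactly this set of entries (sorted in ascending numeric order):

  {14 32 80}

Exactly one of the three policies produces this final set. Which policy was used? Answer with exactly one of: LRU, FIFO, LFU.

Answer: LFU

Derivation:
Simulating under each policy and comparing final sets:
  LRU: final set = {4 14 80} -> differs
  FIFO: final set = {4 14 80} -> differs
  LFU: final set = {14 32 80} -> MATCHES target
Only LFU produces the target set.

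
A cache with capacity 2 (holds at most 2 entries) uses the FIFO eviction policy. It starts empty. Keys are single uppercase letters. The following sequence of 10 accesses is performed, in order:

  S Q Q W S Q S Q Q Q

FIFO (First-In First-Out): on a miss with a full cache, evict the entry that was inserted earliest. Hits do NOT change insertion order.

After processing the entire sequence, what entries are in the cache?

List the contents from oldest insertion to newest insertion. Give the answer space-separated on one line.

FIFO simulation (capacity=2):
  1. access S: MISS. Cache (old->new): [S]
  2. access Q: MISS. Cache (old->new): [S Q]
  3. access Q: HIT. Cache (old->new): [S Q]
  4. access W: MISS, evict S. Cache (old->new): [Q W]
  5. access S: MISS, evict Q. Cache (old->new): [W S]
  6. access Q: MISS, evict W. Cache (old->new): [S Q]
  7. access S: HIT. Cache (old->new): [S Q]
  8. access Q: HIT. Cache (old->new): [S Q]
  9. access Q: HIT. Cache (old->new): [S Q]
  10. access Q: HIT. Cache (old->new): [S Q]
Total: 5 hits, 5 misses, 3 evictions

Answer: S Q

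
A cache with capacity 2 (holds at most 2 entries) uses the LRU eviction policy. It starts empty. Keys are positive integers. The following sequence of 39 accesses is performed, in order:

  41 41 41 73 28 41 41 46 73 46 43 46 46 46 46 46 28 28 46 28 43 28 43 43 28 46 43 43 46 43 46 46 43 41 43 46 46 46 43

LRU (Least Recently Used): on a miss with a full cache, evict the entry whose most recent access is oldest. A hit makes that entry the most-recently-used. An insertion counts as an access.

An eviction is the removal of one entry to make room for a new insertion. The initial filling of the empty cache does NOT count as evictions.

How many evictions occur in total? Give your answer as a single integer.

Answer: 11

Derivation:
LRU simulation (capacity=2):
  1. access 41: MISS. Cache (LRU->MRU): [41]
  2. access 41: HIT. Cache (LRU->MRU): [41]
  3. access 41: HIT. Cache (LRU->MRU): [41]
  4. access 73: MISS. Cache (LRU->MRU): [41 73]
  5. access 28: MISS, evict 41. Cache (LRU->MRU): [73 28]
  6. access 41: MISS, evict 73. Cache (LRU->MRU): [28 41]
  7. access 41: HIT. Cache (LRU->MRU): [28 41]
  8. access 46: MISS, evict 28. Cache (LRU->MRU): [41 46]
  9. access 73: MISS, evict 41. Cache (LRU->MRU): [46 73]
  10. access 46: HIT. Cache (LRU->MRU): [73 46]
  11. access 43: MISS, evict 73. Cache (LRU->MRU): [46 43]
  12. access 46: HIT. Cache (LRU->MRU): [43 46]
  13. access 46: HIT. Cache (LRU->MRU): [43 46]
  14. access 46: HIT. Cache (LRU->MRU): [43 46]
  15. access 46: HIT. Cache (LRU->MRU): [43 46]
  16. access 46: HIT. Cache (LRU->MRU): [43 46]
  17. access 28: MISS, evict 43. Cache (LRU->MRU): [46 28]
  18. access 28: HIT. Cache (LRU->MRU): [46 28]
  19. access 46: HIT. Cache (LRU->MRU): [28 46]
  20. access 28: HIT. Cache (LRU->MRU): [46 28]
  21. access 43: MISS, evict 46. Cache (LRU->MRU): [28 43]
  22. access 28: HIT. Cache (LRU->MRU): [43 28]
  23. access 43: HIT. Cache (LRU->MRU): [28 43]
  24. access 43: HIT. Cache (LRU->MRU): [28 43]
  25. access 28: HIT. Cache (LRU->MRU): [43 28]
  26. access 46: MISS, evict 43. Cache (LRU->MRU): [28 46]
  27. access 43: MISS, evict 28. Cache (LRU->MRU): [46 43]
  28. access 43: HIT. Cache (LRU->MRU): [46 43]
  29. access 46: HIT. Cache (LRU->MRU): [43 46]
  30. access 43: HIT. Cache (LRU->MRU): [46 43]
  31. access 46: HIT. Cache (LRU->MRU): [43 46]
  32. access 46: HIT. Cache (LRU->MRU): [43 46]
  33. access 43: HIT. Cache (LRU->MRU): [46 43]
  34. access 41: MISS, evict 46. Cache (LRU->MRU): [43 41]
  35. access 43: HIT. Cache (LRU->MRU): [41 43]
  36. access 46: MISS, evict 41. Cache (LRU->MRU): [43 46]
  37. access 46: HIT. Cache (LRU->MRU): [43 46]
  38. access 46: HIT. Cache (LRU->MRU): [43 46]
  39. access 43: HIT. Cache (LRU->MRU): [46 43]
Total: 26 hits, 13 misses, 11 evictions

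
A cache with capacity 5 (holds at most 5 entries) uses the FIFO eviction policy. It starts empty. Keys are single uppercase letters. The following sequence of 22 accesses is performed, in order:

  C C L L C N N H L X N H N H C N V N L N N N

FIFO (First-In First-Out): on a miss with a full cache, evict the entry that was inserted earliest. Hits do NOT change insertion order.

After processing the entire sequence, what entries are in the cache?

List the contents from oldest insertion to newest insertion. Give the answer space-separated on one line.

Answer: L N H X V

Derivation:
FIFO simulation (capacity=5):
  1. access C: MISS. Cache (old->new): [C]
  2. access C: HIT. Cache (old->new): [C]
  3. access L: MISS. Cache (old->new): [C L]
  4. access L: HIT. Cache (old->new): [C L]
  5. access C: HIT. Cache (old->new): [C L]
  6. access N: MISS. Cache (old->new): [C L N]
  7. access N: HIT. Cache (old->new): [C L N]
  8. access H: MISS. Cache (old->new): [C L N H]
  9. access L: HIT. Cache (old->new): [C L N H]
  10. access X: MISS. Cache (old->new): [C L N H X]
  11. access N: HIT. Cache (old->new): [C L N H X]
  12. access H: HIT. Cache (old->new): [C L N H X]
  13. access N: HIT. Cache (old->new): [C L N H X]
  14. access H: HIT. Cache (old->new): [C L N H X]
  15. access C: HIT. Cache (old->new): [C L N H X]
  16. access N: HIT. Cache (old->new): [C L N H X]
  17. access V: MISS, evict C. Cache (old->new): [L N H X V]
  18. access N: HIT. Cache (old->new): [L N H X V]
  19. access L: HIT. Cache (old->new): [L N H X V]
  20. access N: HIT. Cache (old->new): [L N H X V]
  21. access N: HIT. Cache (old->new): [L N H X V]
  22. access N: HIT. Cache (old->new): [L N H X V]
Total: 16 hits, 6 misses, 1 evictions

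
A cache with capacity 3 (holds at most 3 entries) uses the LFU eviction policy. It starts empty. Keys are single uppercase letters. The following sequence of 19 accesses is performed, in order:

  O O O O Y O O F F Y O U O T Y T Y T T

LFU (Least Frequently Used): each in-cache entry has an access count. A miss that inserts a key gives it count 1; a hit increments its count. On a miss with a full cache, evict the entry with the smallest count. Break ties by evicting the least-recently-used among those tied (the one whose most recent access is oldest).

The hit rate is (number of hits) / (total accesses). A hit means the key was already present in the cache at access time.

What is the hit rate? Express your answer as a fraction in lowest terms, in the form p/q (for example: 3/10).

LFU simulation (capacity=3):
  1. access O: MISS. Cache: [O(c=1)]
  2. access O: HIT, count now 2. Cache: [O(c=2)]
  3. access O: HIT, count now 3. Cache: [O(c=3)]
  4. access O: HIT, count now 4. Cache: [O(c=4)]
  5. access Y: MISS. Cache: [Y(c=1) O(c=4)]
  6. access O: HIT, count now 5. Cache: [Y(c=1) O(c=5)]
  7. access O: HIT, count now 6. Cache: [Y(c=1) O(c=6)]
  8. access F: MISS. Cache: [Y(c=1) F(c=1) O(c=6)]
  9. access F: HIT, count now 2. Cache: [Y(c=1) F(c=2) O(c=6)]
  10. access Y: HIT, count now 2. Cache: [F(c=2) Y(c=2) O(c=6)]
  11. access O: HIT, count now 7. Cache: [F(c=2) Y(c=2) O(c=7)]
  12. access U: MISS, evict F(c=2). Cache: [U(c=1) Y(c=2) O(c=7)]
  13. access O: HIT, count now 8. Cache: [U(c=1) Y(c=2) O(c=8)]
  14. access T: MISS, evict U(c=1). Cache: [T(c=1) Y(c=2) O(c=8)]
  15. access Y: HIT, count now 3. Cache: [T(c=1) Y(c=3) O(c=8)]
  16. access T: HIT, count now 2. Cache: [T(c=2) Y(c=3) O(c=8)]
  17. access Y: HIT, count now 4. Cache: [T(c=2) Y(c=4) O(c=8)]
  18. access T: HIT, count now 3. Cache: [T(c=3) Y(c=4) O(c=8)]
  19. access T: HIT, count now 4. Cache: [Y(c=4) T(c=4) O(c=8)]
Total: 14 hits, 5 misses, 2 evictions

Hit rate = 14/19

Answer: 14/19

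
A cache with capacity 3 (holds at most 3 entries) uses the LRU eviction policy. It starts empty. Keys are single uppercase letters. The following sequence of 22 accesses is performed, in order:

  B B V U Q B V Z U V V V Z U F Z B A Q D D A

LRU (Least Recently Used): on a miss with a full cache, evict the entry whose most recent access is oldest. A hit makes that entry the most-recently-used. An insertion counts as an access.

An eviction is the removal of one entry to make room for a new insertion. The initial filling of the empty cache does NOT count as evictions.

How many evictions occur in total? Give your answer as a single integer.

LRU simulation (capacity=3):
  1. access B: MISS. Cache (LRU->MRU): [B]
  2. access B: HIT. Cache (LRU->MRU): [B]
  3. access V: MISS. Cache (LRU->MRU): [B V]
  4. access U: MISS. Cache (LRU->MRU): [B V U]
  5. access Q: MISS, evict B. Cache (LRU->MRU): [V U Q]
  6. access B: MISS, evict V. Cache (LRU->MRU): [U Q B]
  7. access V: MISS, evict U. Cache (LRU->MRU): [Q B V]
  8. access Z: MISS, evict Q. Cache (LRU->MRU): [B V Z]
  9. access U: MISS, evict B. Cache (LRU->MRU): [V Z U]
  10. access V: HIT. Cache (LRU->MRU): [Z U V]
  11. access V: HIT. Cache (LRU->MRU): [Z U V]
  12. access V: HIT. Cache (LRU->MRU): [Z U V]
  13. access Z: HIT. Cache (LRU->MRU): [U V Z]
  14. access U: HIT. Cache (LRU->MRU): [V Z U]
  15. access F: MISS, evict V. Cache (LRU->MRU): [Z U F]
  16. access Z: HIT. Cache (LRU->MRU): [U F Z]
  17. access B: MISS, evict U. Cache (LRU->MRU): [F Z B]
  18. access A: MISS, evict F. Cache (LRU->MRU): [Z B A]
  19. access Q: MISS, evict Z. Cache (LRU->MRU): [B A Q]
  20. access D: MISS, evict B. Cache (LRU->MRU): [A Q D]
  21. access D: HIT. Cache (LRU->MRU): [A Q D]
  22. access A: HIT. Cache (LRU->MRU): [Q D A]
Total: 9 hits, 13 misses, 10 evictions

Answer: 10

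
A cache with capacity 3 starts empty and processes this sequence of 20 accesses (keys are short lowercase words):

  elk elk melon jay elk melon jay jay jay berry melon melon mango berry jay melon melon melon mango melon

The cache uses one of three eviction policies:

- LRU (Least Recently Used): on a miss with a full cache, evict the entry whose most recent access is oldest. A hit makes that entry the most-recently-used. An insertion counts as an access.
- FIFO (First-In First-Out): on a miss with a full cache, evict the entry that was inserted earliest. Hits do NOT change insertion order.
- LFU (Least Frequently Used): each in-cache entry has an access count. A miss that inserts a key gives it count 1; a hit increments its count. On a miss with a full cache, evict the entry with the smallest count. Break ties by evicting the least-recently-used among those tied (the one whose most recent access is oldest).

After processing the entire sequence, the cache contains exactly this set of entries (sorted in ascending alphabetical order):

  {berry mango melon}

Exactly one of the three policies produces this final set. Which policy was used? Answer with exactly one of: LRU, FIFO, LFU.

Simulating under each policy and comparing final sets:
  LRU: final set = {jay mango melon} -> differs
  FIFO: final set = {berry mango melon} -> MATCHES target
  LFU: final set = {jay mango melon} -> differs
Only FIFO produces the target set.

Answer: FIFO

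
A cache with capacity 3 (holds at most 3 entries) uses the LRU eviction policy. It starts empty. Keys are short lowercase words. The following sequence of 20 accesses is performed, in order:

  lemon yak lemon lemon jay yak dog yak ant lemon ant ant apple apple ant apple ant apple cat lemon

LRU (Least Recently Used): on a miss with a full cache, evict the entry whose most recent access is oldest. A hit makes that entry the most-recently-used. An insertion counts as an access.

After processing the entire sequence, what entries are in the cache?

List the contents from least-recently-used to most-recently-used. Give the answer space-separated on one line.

LRU simulation (capacity=3):
  1. access lemon: MISS. Cache (LRU->MRU): [lemon]
  2. access yak: MISS. Cache (LRU->MRU): [lemon yak]
  3. access lemon: HIT. Cache (LRU->MRU): [yak lemon]
  4. access lemon: HIT. Cache (LRU->MRU): [yak lemon]
  5. access jay: MISS. Cache (LRU->MRU): [yak lemon jay]
  6. access yak: HIT. Cache (LRU->MRU): [lemon jay yak]
  7. access dog: MISS, evict lemon. Cache (LRU->MRU): [jay yak dog]
  8. access yak: HIT. Cache (LRU->MRU): [jay dog yak]
  9. access ant: MISS, evict jay. Cache (LRU->MRU): [dog yak ant]
  10. access lemon: MISS, evict dog. Cache (LRU->MRU): [yak ant lemon]
  11. access ant: HIT. Cache (LRU->MRU): [yak lemon ant]
  12. access ant: HIT. Cache (LRU->MRU): [yak lemon ant]
  13. access apple: MISS, evict yak. Cache (LRU->MRU): [lemon ant apple]
  14. access apple: HIT. Cache (LRU->MRU): [lemon ant apple]
  15. access ant: HIT. Cache (LRU->MRU): [lemon apple ant]
  16. access apple: HIT. Cache (LRU->MRU): [lemon ant apple]
  17. access ant: HIT. Cache (LRU->MRU): [lemon apple ant]
  18. access apple: HIT. Cache (LRU->MRU): [lemon ant apple]
  19. access cat: MISS, evict lemon. Cache (LRU->MRU): [ant apple cat]
  20. access lemon: MISS, evict ant. Cache (LRU->MRU): [apple cat lemon]
Total: 11 hits, 9 misses, 6 evictions

Answer: apple cat lemon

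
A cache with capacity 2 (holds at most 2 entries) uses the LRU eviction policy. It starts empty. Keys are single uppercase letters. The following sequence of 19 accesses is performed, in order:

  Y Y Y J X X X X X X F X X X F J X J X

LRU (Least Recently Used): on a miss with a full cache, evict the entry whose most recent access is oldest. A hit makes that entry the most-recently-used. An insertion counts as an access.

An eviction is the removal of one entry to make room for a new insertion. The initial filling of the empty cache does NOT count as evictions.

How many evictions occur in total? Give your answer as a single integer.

LRU simulation (capacity=2):
  1. access Y: MISS. Cache (LRU->MRU): [Y]
  2. access Y: HIT. Cache (LRU->MRU): [Y]
  3. access Y: HIT. Cache (LRU->MRU): [Y]
  4. access J: MISS. Cache (LRU->MRU): [Y J]
  5. access X: MISS, evict Y. Cache (LRU->MRU): [J X]
  6. access X: HIT. Cache (LRU->MRU): [J X]
  7. access X: HIT. Cache (LRU->MRU): [J X]
  8. access X: HIT. Cache (LRU->MRU): [J X]
  9. access X: HIT. Cache (LRU->MRU): [J X]
  10. access X: HIT. Cache (LRU->MRU): [J X]
  11. access F: MISS, evict J. Cache (LRU->MRU): [X F]
  12. access X: HIT. Cache (LRU->MRU): [F X]
  13. access X: HIT. Cache (LRU->MRU): [F X]
  14. access X: HIT. Cache (LRU->MRU): [F X]
  15. access F: HIT. Cache (LRU->MRU): [X F]
  16. access J: MISS, evict X. Cache (LRU->MRU): [F J]
  17. access X: MISS, evict F. Cache (LRU->MRU): [J X]
  18. access J: HIT. Cache (LRU->MRU): [X J]
  19. access X: HIT. Cache (LRU->MRU): [J X]
Total: 13 hits, 6 misses, 4 evictions

Answer: 4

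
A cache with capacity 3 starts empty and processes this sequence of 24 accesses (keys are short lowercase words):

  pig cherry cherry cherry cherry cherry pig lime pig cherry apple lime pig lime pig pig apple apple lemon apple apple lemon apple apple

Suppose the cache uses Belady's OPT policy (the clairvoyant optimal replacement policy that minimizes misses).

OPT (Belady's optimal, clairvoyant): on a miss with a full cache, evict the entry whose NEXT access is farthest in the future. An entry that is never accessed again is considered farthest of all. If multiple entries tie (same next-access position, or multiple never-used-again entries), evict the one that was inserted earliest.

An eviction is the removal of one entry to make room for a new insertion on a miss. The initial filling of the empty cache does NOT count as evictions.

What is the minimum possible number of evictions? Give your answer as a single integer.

Answer: 2

Derivation:
OPT (Belady) simulation (capacity=3):
  1. access pig: MISS. Cache: [pig]
  2. access cherry: MISS. Cache: [pig cherry]
  3. access cherry: HIT. Next use of cherry: step 4. Cache: [pig cherry]
  4. access cherry: HIT. Next use of cherry: step 5. Cache: [pig cherry]
  5. access cherry: HIT. Next use of cherry: step 6. Cache: [pig cherry]
  6. access cherry: HIT. Next use of cherry: step 10. Cache: [pig cherry]
  7. access pig: HIT. Next use of pig: step 9. Cache: [pig cherry]
  8. access lime: MISS. Cache: [pig cherry lime]
  9. access pig: HIT. Next use of pig: step 13. Cache: [pig cherry lime]
  10. access cherry: HIT. Next use of cherry: never. Cache: [pig cherry lime]
  11. access apple: MISS, evict cherry (next use: never). Cache: [pig lime apple]
  12. access lime: HIT. Next use of lime: step 14. Cache: [pig lime apple]
  13. access pig: HIT. Next use of pig: step 15. Cache: [pig lime apple]
  14. access lime: HIT. Next use of lime: never. Cache: [pig lime apple]
  15. access pig: HIT. Next use of pig: step 16. Cache: [pig lime apple]
  16. access pig: HIT. Next use of pig: never. Cache: [pig lime apple]
  17. access apple: HIT. Next use of apple: step 18. Cache: [pig lime apple]
  18. access apple: HIT. Next use of apple: step 20. Cache: [pig lime apple]
  19. access lemon: MISS, evict pig (next use: never). Cache: [lime apple lemon]
  20. access apple: HIT. Next use of apple: step 21. Cache: [lime apple lemon]
  21. access apple: HIT. Next use of apple: step 23. Cache: [lime apple lemon]
  22. access lemon: HIT. Next use of lemon: never. Cache: [lime apple lemon]
  23. access apple: HIT. Next use of apple: step 24. Cache: [lime apple lemon]
  24. access apple: HIT. Next use of apple: never. Cache: [lime apple lemon]
Total: 19 hits, 5 misses, 2 evictions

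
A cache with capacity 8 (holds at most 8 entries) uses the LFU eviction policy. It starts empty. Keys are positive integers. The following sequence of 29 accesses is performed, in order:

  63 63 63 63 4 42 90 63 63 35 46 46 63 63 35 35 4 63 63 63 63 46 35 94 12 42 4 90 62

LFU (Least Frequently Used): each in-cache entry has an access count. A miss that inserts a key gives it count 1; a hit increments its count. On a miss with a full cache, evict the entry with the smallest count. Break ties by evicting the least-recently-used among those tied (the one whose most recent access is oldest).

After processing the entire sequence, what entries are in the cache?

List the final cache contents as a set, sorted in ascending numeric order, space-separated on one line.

LFU simulation (capacity=8):
  1. access 63: MISS. Cache: [63(c=1)]
  2. access 63: HIT, count now 2. Cache: [63(c=2)]
  3. access 63: HIT, count now 3. Cache: [63(c=3)]
  4. access 63: HIT, count now 4. Cache: [63(c=4)]
  5. access 4: MISS. Cache: [4(c=1) 63(c=4)]
  6. access 42: MISS. Cache: [4(c=1) 42(c=1) 63(c=4)]
  7. access 90: MISS. Cache: [4(c=1) 42(c=1) 90(c=1) 63(c=4)]
  8. access 63: HIT, count now 5. Cache: [4(c=1) 42(c=1) 90(c=1) 63(c=5)]
  9. access 63: HIT, count now 6. Cache: [4(c=1) 42(c=1) 90(c=1) 63(c=6)]
  10. access 35: MISS. Cache: [4(c=1) 42(c=1) 90(c=1) 35(c=1) 63(c=6)]
  11. access 46: MISS. Cache: [4(c=1) 42(c=1) 90(c=1) 35(c=1) 46(c=1) 63(c=6)]
  12. access 46: HIT, count now 2. Cache: [4(c=1) 42(c=1) 90(c=1) 35(c=1) 46(c=2) 63(c=6)]
  13. access 63: HIT, count now 7. Cache: [4(c=1) 42(c=1) 90(c=1) 35(c=1) 46(c=2) 63(c=7)]
  14. access 63: HIT, count now 8. Cache: [4(c=1) 42(c=1) 90(c=1) 35(c=1) 46(c=2) 63(c=8)]
  15. access 35: HIT, count now 2. Cache: [4(c=1) 42(c=1) 90(c=1) 46(c=2) 35(c=2) 63(c=8)]
  16. access 35: HIT, count now 3. Cache: [4(c=1) 42(c=1) 90(c=1) 46(c=2) 35(c=3) 63(c=8)]
  17. access 4: HIT, count now 2. Cache: [42(c=1) 90(c=1) 46(c=2) 4(c=2) 35(c=3) 63(c=8)]
  18. access 63: HIT, count now 9. Cache: [42(c=1) 90(c=1) 46(c=2) 4(c=2) 35(c=3) 63(c=9)]
  19. access 63: HIT, count now 10. Cache: [42(c=1) 90(c=1) 46(c=2) 4(c=2) 35(c=3) 63(c=10)]
  20. access 63: HIT, count now 11. Cache: [42(c=1) 90(c=1) 46(c=2) 4(c=2) 35(c=3) 63(c=11)]
  21. access 63: HIT, count now 12. Cache: [42(c=1) 90(c=1) 46(c=2) 4(c=2) 35(c=3) 63(c=12)]
  22. access 46: HIT, count now 3. Cache: [42(c=1) 90(c=1) 4(c=2) 35(c=3) 46(c=3) 63(c=12)]
  23. access 35: HIT, count now 4. Cache: [42(c=1) 90(c=1) 4(c=2) 46(c=3) 35(c=4) 63(c=12)]
  24. access 94: MISS. Cache: [42(c=1) 90(c=1) 94(c=1) 4(c=2) 46(c=3) 35(c=4) 63(c=12)]
  25. access 12: MISS. Cache: [42(c=1) 90(c=1) 94(c=1) 12(c=1) 4(c=2) 46(c=3) 35(c=4) 63(c=12)]
  26. access 42: HIT, count now 2. Cache: [90(c=1) 94(c=1) 12(c=1) 4(c=2) 42(c=2) 46(c=3) 35(c=4) 63(c=12)]
  27. access 4: HIT, count now 3. Cache: [90(c=1) 94(c=1) 12(c=1) 42(c=2) 46(c=3) 4(c=3) 35(c=4) 63(c=12)]
  28. access 90: HIT, count now 2. Cache: [94(c=1) 12(c=1) 42(c=2) 90(c=2) 46(c=3) 4(c=3) 35(c=4) 63(c=12)]
  29. access 62: MISS, evict 94(c=1). Cache: [12(c=1) 62(c=1) 42(c=2) 90(c=2) 46(c=3) 4(c=3) 35(c=4) 63(c=12)]
Total: 20 hits, 9 misses, 1 evictions

Answer: 4 12 35 42 46 62 63 90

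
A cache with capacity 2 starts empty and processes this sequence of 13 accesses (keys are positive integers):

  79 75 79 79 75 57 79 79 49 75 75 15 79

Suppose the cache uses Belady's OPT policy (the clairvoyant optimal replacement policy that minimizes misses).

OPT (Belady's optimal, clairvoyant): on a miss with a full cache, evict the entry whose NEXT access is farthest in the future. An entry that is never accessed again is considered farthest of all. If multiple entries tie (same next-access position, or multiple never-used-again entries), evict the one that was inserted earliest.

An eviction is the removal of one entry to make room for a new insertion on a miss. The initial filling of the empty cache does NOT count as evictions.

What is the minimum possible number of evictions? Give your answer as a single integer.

OPT (Belady) simulation (capacity=2):
  1. access 79: MISS. Cache: [79]
  2. access 75: MISS. Cache: [79 75]
  3. access 79: HIT. Next use of 79: step 4. Cache: [79 75]
  4. access 79: HIT. Next use of 79: step 7. Cache: [79 75]
  5. access 75: HIT. Next use of 75: step 10. Cache: [79 75]
  6. access 57: MISS, evict 75 (next use: step 10). Cache: [79 57]
  7. access 79: HIT. Next use of 79: step 8. Cache: [79 57]
  8. access 79: HIT. Next use of 79: step 13. Cache: [79 57]
  9. access 49: MISS, evict 57 (next use: never). Cache: [79 49]
  10. access 75: MISS, evict 49 (next use: never). Cache: [79 75]
  11. access 75: HIT. Next use of 75: never. Cache: [79 75]
  12. access 15: MISS, evict 75 (next use: never). Cache: [79 15]
  13. access 79: HIT. Next use of 79: never. Cache: [79 15]
Total: 7 hits, 6 misses, 4 evictions

Answer: 4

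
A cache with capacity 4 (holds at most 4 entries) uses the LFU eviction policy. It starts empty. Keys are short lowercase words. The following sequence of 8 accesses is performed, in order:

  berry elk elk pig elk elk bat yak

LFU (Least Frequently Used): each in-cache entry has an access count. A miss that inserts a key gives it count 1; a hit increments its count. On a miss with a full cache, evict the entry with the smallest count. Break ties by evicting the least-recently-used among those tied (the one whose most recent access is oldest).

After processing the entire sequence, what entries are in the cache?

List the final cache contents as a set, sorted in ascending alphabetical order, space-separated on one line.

Answer: bat elk pig yak

Derivation:
LFU simulation (capacity=4):
  1. access berry: MISS. Cache: [berry(c=1)]
  2. access elk: MISS. Cache: [berry(c=1) elk(c=1)]
  3. access elk: HIT, count now 2. Cache: [berry(c=1) elk(c=2)]
  4. access pig: MISS. Cache: [berry(c=1) pig(c=1) elk(c=2)]
  5. access elk: HIT, count now 3. Cache: [berry(c=1) pig(c=1) elk(c=3)]
  6. access elk: HIT, count now 4. Cache: [berry(c=1) pig(c=1) elk(c=4)]
  7. access bat: MISS. Cache: [berry(c=1) pig(c=1) bat(c=1) elk(c=4)]
  8. access yak: MISS, evict berry(c=1). Cache: [pig(c=1) bat(c=1) yak(c=1) elk(c=4)]
Total: 3 hits, 5 misses, 1 evictions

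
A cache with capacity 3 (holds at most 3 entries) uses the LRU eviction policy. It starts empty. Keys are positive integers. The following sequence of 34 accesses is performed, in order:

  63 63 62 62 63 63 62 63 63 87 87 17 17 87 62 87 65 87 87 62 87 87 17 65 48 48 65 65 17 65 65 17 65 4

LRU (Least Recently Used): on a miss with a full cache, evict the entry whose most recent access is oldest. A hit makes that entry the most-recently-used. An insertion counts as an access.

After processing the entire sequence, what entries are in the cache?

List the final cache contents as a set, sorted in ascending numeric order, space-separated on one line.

LRU simulation (capacity=3):
  1. access 63: MISS. Cache (LRU->MRU): [63]
  2. access 63: HIT. Cache (LRU->MRU): [63]
  3. access 62: MISS. Cache (LRU->MRU): [63 62]
  4. access 62: HIT. Cache (LRU->MRU): [63 62]
  5. access 63: HIT. Cache (LRU->MRU): [62 63]
  6. access 63: HIT. Cache (LRU->MRU): [62 63]
  7. access 62: HIT. Cache (LRU->MRU): [63 62]
  8. access 63: HIT. Cache (LRU->MRU): [62 63]
  9. access 63: HIT. Cache (LRU->MRU): [62 63]
  10. access 87: MISS. Cache (LRU->MRU): [62 63 87]
  11. access 87: HIT. Cache (LRU->MRU): [62 63 87]
  12. access 17: MISS, evict 62. Cache (LRU->MRU): [63 87 17]
  13. access 17: HIT. Cache (LRU->MRU): [63 87 17]
  14. access 87: HIT. Cache (LRU->MRU): [63 17 87]
  15. access 62: MISS, evict 63. Cache (LRU->MRU): [17 87 62]
  16. access 87: HIT. Cache (LRU->MRU): [17 62 87]
  17. access 65: MISS, evict 17. Cache (LRU->MRU): [62 87 65]
  18. access 87: HIT. Cache (LRU->MRU): [62 65 87]
  19. access 87: HIT. Cache (LRU->MRU): [62 65 87]
  20. access 62: HIT. Cache (LRU->MRU): [65 87 62]
  21. access 87: HIT. Cache (LRU->MRU): [65 62 87]
  22. access 87: HIT. Cache (LRU->MRU): [65 62 87]
  23. access 17: MISS, evict 65. Cache (LRU->MRU): [62 87 17]
  24. access 65: MISS, evict 62. Cache (LRU->MRU): [87 17 65]
  25. access 48: MISS, evict 87. Cache (LRU->MRU): [17 65 48]
  26. access 48: HIT. Cache (LRU->MRU): [17 65 48]
  27. access 65: HIT. Cache (LRU->MRU): [17 48 65]
  28. access 65: HIT. Cache (LRU->MRU): [17 48 65]
  29. access 17: HIT. Cache (LRU->MRU): [48 65 17]
  30. access 65: HIT. Cache (LRU->MRU): [48 17 65]
  31. access 65: HIT. Cache (LRU->MRU): [48 17 65]
  32. access 17: HIT. Cache (LRU->MRU): [48 65 17]
  33. access 65: HIT. Cache (LRU->MRU): [48 17 65]
  34. access 4: MISS, evict 48. Cache (LRU->MRU): [17 65 4]
Total: 24 hits, 10 misses, 7 evictions

Answer: 4 17 65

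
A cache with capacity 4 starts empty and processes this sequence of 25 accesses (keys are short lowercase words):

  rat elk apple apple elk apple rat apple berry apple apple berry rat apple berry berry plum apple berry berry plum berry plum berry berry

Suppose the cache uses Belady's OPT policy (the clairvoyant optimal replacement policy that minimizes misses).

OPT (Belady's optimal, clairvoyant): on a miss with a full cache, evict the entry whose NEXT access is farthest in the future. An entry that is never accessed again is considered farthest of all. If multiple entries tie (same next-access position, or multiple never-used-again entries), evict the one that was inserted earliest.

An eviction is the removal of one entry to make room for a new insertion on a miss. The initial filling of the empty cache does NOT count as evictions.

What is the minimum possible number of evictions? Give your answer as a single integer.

Answer: 1

Derivation:
OPT (Belady) simulation (capacity=4):
  1. access rat: MISS. Cache: [rat]
  2. access elk: MISS. Cache: [rat elk]
  3. access apple: MISS. Cache: [rat elk apple]
  4. access apple: HIT. Next use of apple: step 6. Cache: [rat elk apple]
  5. access elk: HIT. Next use of elk: never. Cache: [rat elk apple]
  6. access apple: HIT. Next use of apple: step 8. Cache: [rat elk apple]
  7. access rat: HIT. Next use of rat: step 13. Cache: [rat elk apple]
  8. access apple: HIT. Next use of apple: step 10. Cache: [rat elk apple]
  9. access berry: MISS. Cache: [rat elk apple berry]
  10. access apple: HIT. Next use of apple: step 11. Cache: [rat elk apple berry]
  11. access apple: HIT. Next use of apple: step 14. Cache: [rat elk apple berry]
  12. access berry: HIT. Next use of berry: step 15. Cache: [rat elk apple berry]
  13. access rat: HIT. Next use of rat: never. Cache: [rat elk apple berry]
  14. access apple: HIT. Next use of apple: step 18. Cache: [rat elk apple berry]
  15. access berry: HIT. Next use of berry: step 16. Cache: [rat elk apple berry]
  16. access berry: HIT. Next use of berry: step 19. Cache: [rat elk apple berry]
  17. access plum: MISS, evict rat (next use: never). Cache: [elk apple berry plum]
  18. access apple: HIT. Next use of apple: never. Cache: [elk apple berry plum]
  19. access berry: HIT. Next use of berry: step 20. Cache: [elk apple berry plum]
  20. access berry: HIT. Next use of berry: step 22. Cache: [elk apple berry plum]
  21. access plum: HIT. Next use of plum: step 23. Cache: [elk apple berry plum]
  22. access berry: HIT. Next use of berry: step 24. Cache: [elk apple berry plum]
  23. access plum: HIT. Next use of plum: never. Cache: [elk apple berry plum]
  24. access berry: HIT. Next use of berry: step 25. Cache: [elk apple berry plum]
  25. access berry: HIT. Next use of berry: never. Cache: [elk apple berry plum]
Total: 20 hits, 5 misses, 1 evictions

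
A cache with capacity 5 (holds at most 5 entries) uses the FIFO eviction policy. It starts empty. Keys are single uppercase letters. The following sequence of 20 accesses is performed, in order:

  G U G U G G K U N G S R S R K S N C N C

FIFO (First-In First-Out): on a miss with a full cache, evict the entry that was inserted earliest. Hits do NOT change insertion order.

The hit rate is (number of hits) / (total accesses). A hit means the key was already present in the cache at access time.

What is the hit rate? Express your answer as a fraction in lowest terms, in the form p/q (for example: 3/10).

FIFO simulation (capacity=5):
  1. access G: MISS. Cache (old->new): [G]
  2. access U: MISS. Cache (old->new): [G U]
  3. access G: HIT. Cache (old->new): [G U]
  4. access U: HIT. Cache (old->new): [G U]
  5. access G: HIT. Cache (old->new): [G U]
  6. access G: HIT. Cache (old->new): [G U]
  7. access K: MISS. Cache (old->new): [G U K]
  8. access U: HIT. Cache (old->new): [G U K]
  9. access N: MISS. Cache (old->new): [G U K N]
  10. access G: HIT. Cache (old->new): [G U K N]
  11. access S: MISS. Cache (old->new): [G U K N S]
  12. access R: MISS, evict G. Cache (old->new): [U K N S R]
  13. access S: HIT. Cache (old->new): [U K N S R]
  14. access R: HIT. Cache (old->new): [U K N S R]
  15. access K: HIT. Cache (old->new): [U K N S R]
  16. access S: HIT. Cache (old->new): [U K N S R]
  17. access N: HIT. Cache (old->new): [U K N S R]
  18. access C: MISS, evict U. Cache (old->new): [K N S R C]
  19. access N: HIT. Cache (old->new): [K N S R C]
  20. access C: HIT. Cache (old->new): [K N S R C]
Total: 13 hits, 7 misses, 2 evictions

Hit rate = 13/20

Answer: 13/20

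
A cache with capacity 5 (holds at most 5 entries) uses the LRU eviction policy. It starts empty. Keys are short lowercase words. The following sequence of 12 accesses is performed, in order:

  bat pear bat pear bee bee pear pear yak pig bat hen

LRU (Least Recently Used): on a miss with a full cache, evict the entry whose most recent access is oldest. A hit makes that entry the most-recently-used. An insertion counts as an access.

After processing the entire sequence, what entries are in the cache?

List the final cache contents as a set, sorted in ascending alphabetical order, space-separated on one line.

LRU simulation (capacity=5):
  1. access bat: MISS. Cache (LRU->MRU): [bat]
  2. access pear: MISS. Cache (LRU->MRU): [bat pear]
  3. access bat: HIT. Cache (LRU->MRU): [pear bat]
  4. access pear: HIT. Cache (LRU->MRU): [bat pear]
  5. access bee: MISS. Cache (LRU->MRU): [bat pear bee]
  6. access bee: HIT. Cache (LRU->MRU): [bat pear bee]
  7. access pear: HIT. Cache (LRU->MRU): [bat bee pear]
  8. access pear: HIT. Cache (LRU->MRU): [bat bee pear]
  9. access yak: MISS. Cache (LRU->MRU): [bat bee pear yak]
  10. access pig: MISS. Cache (LRU->MRU): [bat bee pear yak pig]
  11. access bat: HIT. Cache (LRU->MRU): [bee pear yak pig bat]
  12. access hen: MISS, evict bee. Cache (LRU->MRU): [pear yak pig bat hen]
Total: 6 hits, 6 misses, 1 evictions

Answer: bat hen pear pig yak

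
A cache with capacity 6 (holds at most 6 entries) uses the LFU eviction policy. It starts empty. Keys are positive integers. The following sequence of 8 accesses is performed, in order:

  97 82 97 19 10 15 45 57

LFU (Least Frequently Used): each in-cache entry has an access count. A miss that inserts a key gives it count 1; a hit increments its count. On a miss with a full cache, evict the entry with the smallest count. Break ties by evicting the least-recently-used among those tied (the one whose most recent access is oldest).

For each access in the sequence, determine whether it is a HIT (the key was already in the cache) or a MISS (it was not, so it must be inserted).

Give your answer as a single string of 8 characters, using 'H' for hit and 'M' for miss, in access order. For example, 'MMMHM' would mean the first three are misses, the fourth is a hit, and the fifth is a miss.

LFU simulation (capacity=6):
  1. access 97: MISS. Cache: [97(c=1)]
  2. access 82: MISS. Cache: [97(c=1) 82(c=1)]
  3. access 97: HIT, count now 2. Cache: [82(c=1) 97(c=2)]
  4. access 19: MISS. Cache: [82(c=1) 19(c=1) 97(c=2)]
  5. access 10: MISS. Cache: [82(c=1) 19(c=1) 10(c=1) 97(c=2)]
  6. access 15: MISS. Cache: [82(c=1) 19(c=1) 10(c=1) 15(c=1) 97(c=2)]
  7. access 45: MISS. Cache: [82(c=1) 19(c=1) 10(c=1) 15(c=1) 45(c=1) 97(c=2)]
  8. access 57: MISS, evict 82(c=1). Cache: [19(c=1) 10(c=1) 15(c=1) 45(c=1) 57(c=1) 97(c=2)]
Total: 1 hits, 7 misses, 1 evictions

Answer: MMHMMMMM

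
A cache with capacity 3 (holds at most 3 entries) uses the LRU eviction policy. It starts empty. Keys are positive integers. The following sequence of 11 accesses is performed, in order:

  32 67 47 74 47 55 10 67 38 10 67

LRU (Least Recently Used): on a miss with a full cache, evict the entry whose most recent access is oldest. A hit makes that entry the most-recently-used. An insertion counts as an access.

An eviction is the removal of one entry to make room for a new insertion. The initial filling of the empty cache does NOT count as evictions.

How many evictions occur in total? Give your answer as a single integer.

Answer: 5

Derivation:
LRU simulation (capacity=3):
  1. access 32: MISS. Cache (LRU->MRU): [32]
  2. access 67: MISS. Cache (LRU->MRU): [32 67]
  3. access 47: MISS. Cache (LRU->MRU): [32 67 47]
  4. access 74: MISS, evict 32. Cache (LRU->MRU): [67 47 74]
  5. access 47: HIT. Cache (LRU->MRU): [67 74 47]
  6. access 55: MISS, evict 67. Cache (LRU->MRU): [74 47 55]
  7. access 10: MISS, evict 74. Cache (LRU->MRU): [47 55 10]
  8. access 67: MISS, evict 47. Cache (LRU->MRU): [55 10 67]
  9. access 38: MISS, evict 55. Cache (LRU->MRU): [10 67 38]
  10. access 10: HIT. Cache (LRU->MRU): [67 38 10]
  11. access 67: HIT. Cache (LRU->MRU): [38 10 67]
Total: 3 hits, 8 misses, 5 evictions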